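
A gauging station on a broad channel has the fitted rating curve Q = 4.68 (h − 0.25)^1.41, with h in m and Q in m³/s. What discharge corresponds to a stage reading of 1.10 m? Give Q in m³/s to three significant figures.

Q = 4.68 × (1.10 − 0.25)^1.41 = 4.68 × 0.85^1.41 = 3.722 m³/s

3.72 m³/s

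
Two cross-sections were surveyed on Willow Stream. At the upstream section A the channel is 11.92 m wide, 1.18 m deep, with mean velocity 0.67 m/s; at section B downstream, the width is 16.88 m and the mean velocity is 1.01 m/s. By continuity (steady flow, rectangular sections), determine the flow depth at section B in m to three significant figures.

0.553 m

Q = A₁V₁ = (11.92×1.18) × 0.67 = 9.424 m³/s
d₂ = Q/(b₂ V₂) = 9.424/(16.88×1.01) = 0.5528 m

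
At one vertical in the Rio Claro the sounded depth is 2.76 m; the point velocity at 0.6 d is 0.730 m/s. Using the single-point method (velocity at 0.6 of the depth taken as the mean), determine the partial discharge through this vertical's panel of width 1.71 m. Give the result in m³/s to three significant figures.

v̄ = v₀.₆ = 0.730 m/s
q = v̄ × d × w = 0.7300 × 2.76 × 1.71 = 3.445 m³/s

3.45 m³/s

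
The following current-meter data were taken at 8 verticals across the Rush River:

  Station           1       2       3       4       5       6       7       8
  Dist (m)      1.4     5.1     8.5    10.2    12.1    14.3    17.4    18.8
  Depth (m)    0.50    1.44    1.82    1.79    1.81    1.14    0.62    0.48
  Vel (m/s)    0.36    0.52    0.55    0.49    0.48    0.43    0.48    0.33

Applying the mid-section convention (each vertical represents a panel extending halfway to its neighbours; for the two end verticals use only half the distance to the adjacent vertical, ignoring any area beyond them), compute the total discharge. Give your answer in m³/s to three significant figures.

w_1 = (5.1 − 1.4)/2 = 1.85 m; q_1 = 0.36 × 0.50 × 1.85 = 0.3330 m³/s
w_2 = (8.5 − 1.4)/2 = 3.55 m; q_2 = 0.52 × 1.44 × 3.55 = 2.658 m³/s
w_3 = (10.2 − 5.1)/2 = 2.55 m; q_3 = 0.55 × 1.82 × 2.55 = 2.553 m³/s
w_4 = (12.1 − 8.5)/2 = 1.8 m; q_4 = 0.49 × 1.79 × 1.8 = 1.579 m³/s
w_5 = (14.3 − 10.2)/2 = 2.05 m; q_5 = 0.48 × 1.81 × 2.05 = 1.781 m³/s
w_6 = (17.4 − 12.1)/2 = 2.65 m; q_6 = 0.43 × 1.14 × 2.65 = 1.299 m³/s
w_7 = (18.8 − 14.3)/2 = 2.25 m; q_7 = 0.48 × 0.62 × 2.25 = 0.6696 m³/s
w_8 = (18.8 − 17.4)/2 = 0.7 m; q_8 = 0.33 × 0.48 × 0.7 = 0.1109 m³/s
Q = Σ qᵢ = 10.98 m³/s

11.0 m³/s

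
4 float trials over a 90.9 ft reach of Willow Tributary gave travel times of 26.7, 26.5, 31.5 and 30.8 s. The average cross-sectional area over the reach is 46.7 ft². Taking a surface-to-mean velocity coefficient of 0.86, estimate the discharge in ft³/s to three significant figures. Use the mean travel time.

t̄ = (26.7 + 26.5 + 31.5 + 30.8) / 4 = 28.875 s
v_surface = L / t̄ = 90.9 / 28.875 = 3.148 ft/s
v_mean = 0.86 × 3.148 = 2.707 ft/s
Q = A × v_mean = 46.7 × 2.707 = 126.4 ft³/s

126 ft³/s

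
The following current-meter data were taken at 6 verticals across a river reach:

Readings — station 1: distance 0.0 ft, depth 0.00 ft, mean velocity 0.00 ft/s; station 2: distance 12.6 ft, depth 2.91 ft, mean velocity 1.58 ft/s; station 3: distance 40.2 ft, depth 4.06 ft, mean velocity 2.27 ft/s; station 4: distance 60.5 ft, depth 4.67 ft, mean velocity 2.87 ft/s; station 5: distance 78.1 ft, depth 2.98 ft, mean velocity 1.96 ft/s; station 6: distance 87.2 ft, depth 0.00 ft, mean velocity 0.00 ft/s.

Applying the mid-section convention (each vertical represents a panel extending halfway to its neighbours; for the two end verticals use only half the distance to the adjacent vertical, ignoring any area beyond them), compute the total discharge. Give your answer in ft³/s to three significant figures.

645 ft³/s

w_2 = (40.2 − 0.0)/2 = 20.1 ft; q_2 = 1.58 × 2.91 × 20.1 = 92.42 ft³/s
w_3 = (60.5 − 12.6)/2 = 23.95 ft; q_3 = 2.27 × 4.06 × 23.95 = 220.7 ft³/s
w_4 = (78.1 − 40.2)/2 = 18.95 ft; q_4 = 2.87 × 4.67 × 18.95 = 254.0 ft³/s
w_5 = (87.2 − 60.5)/2 = 13.35 ft; q_5 = 1.96 × 2.98 × 13.35 = 77.97 ft³/s
Stations 1, 6 contribute zero (depth or velocity is 0).
Q = Σ qᵢ = 645.1 ft³/s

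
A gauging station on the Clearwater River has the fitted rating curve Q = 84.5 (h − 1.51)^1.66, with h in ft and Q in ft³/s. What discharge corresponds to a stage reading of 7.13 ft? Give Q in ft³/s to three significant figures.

Q = 84.5 × (7.13 − 1.51)^1.66 = 84.5 × 5.62^1.66 = 1484 ft³/s

1480 ft³/s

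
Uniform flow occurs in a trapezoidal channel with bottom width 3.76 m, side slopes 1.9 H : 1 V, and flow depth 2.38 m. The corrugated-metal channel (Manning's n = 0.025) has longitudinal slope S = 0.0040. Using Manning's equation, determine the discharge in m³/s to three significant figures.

A = (b + z·y)·y = (3.76 + 1.9×2.38)×2.38 = 19.71 m²
P = b + 2y√(1+z²) = 3.76 + 2×2.38×√(1+1.9²) = 13.98 m
R = A/P = 19.71/13.98 = 1.410 m
Q = (1/n)·A·R^(2/3)·S^(1/2) = (1/0.025) × 19.71 × 1.410^(2/3) × 0.0040^(1/2) = 62.70 m³/s

62.7 m³/s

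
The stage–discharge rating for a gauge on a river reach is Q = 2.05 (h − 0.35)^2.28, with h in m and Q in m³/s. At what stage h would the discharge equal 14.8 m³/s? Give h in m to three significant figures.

h − h₀ = (Q/C)^(1/b) = (14.8/2.05)^(1/2.28) = 2.380 m
h = 0.35 + 2.380 = 2.730 m

2.73 m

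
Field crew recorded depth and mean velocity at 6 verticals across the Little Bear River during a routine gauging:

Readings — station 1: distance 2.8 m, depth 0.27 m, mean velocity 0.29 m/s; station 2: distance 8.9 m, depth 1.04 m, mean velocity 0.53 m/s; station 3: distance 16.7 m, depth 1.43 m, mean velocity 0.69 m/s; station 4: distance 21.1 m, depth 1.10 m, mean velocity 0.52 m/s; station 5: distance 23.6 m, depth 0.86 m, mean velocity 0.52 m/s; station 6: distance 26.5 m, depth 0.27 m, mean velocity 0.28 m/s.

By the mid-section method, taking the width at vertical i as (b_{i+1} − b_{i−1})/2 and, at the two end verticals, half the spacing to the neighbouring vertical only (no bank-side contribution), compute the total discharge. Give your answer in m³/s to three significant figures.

13.4 m³/s

w_1 = (8.9 − 2.8)/2 = 3.05 m; q_1 = 0.29 × 0.27 × 3.05 = 0.2388 m³/s
w_2 = (16.7 − 2.8)/2 = 6.95 m; q_2 = 0.53 × 1.04 × 6.95 = 3.831 m³/s
w_3 = (21.1 − 8.9)/2 = 6.1 m; q_3 = 0.69 × 1.43 × 6.1 = 6.019 m³/s
w_4 = (23.6 − 16.7)/2 = 3.45 m; q_4 = 0.52 × 1.10 × 3.45 = 1.973 m³/s
w_5 = (26.5 − 21.1)/2 = 2.7 m; q_5 = 0.52 × 0.86 × 2.7 = 1.207 m³/s
w_6 = (26.5 − 23.6)/2 = 1.45 m; q_6 = 0.28 × 0.27 × 1.45 = 0.1096 m³/s
Q = Σ qᵢ = 13.38 m³/s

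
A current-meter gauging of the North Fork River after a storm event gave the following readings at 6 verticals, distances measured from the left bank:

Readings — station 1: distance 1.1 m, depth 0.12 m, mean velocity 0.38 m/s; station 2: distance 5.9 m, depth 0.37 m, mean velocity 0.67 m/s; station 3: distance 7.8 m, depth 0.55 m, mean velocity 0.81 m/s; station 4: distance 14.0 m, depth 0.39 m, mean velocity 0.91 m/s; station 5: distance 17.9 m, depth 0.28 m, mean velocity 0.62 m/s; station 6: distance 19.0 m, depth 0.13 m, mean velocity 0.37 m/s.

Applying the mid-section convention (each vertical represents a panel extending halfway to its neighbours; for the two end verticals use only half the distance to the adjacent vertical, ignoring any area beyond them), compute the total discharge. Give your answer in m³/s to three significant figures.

5.00 m³/s

w_1 = (5.9 − 1.1)/2 = 2.4 m; q_1 = 0.38 × 0.12 × 2.4 = 0.1094 m³/s
w_2 = (7.8 − 1.1)/2 = 3.35 m; q_2 = 0.67 × 0.37 × 3.35 = 0.8305 m³/s
w_3 = (14.0 − 5.9)/2 = 4.05 m; q_3 = 0.81 × 0.55 × 4.05 = 1.804 m³/s
w_4 = (17.9 − 7.8)/2 = 5.05 m; q_4 = 0.91 × 0.39 × 5.05 = 1.792 m³/s
w_5 = (19.0 − 14.0)/2 = 2.5 m; q_5 = 0.62 × 0.28 × 2.5 = 0.4340 m³/s
w_6 = (19.0 − 17.9)/2 = 0.55 m; q_6 = 0.37 × 0.13 × 0.55 = 0.02646 m³/s
Q = Σ qᵢ = 4.997 m³/s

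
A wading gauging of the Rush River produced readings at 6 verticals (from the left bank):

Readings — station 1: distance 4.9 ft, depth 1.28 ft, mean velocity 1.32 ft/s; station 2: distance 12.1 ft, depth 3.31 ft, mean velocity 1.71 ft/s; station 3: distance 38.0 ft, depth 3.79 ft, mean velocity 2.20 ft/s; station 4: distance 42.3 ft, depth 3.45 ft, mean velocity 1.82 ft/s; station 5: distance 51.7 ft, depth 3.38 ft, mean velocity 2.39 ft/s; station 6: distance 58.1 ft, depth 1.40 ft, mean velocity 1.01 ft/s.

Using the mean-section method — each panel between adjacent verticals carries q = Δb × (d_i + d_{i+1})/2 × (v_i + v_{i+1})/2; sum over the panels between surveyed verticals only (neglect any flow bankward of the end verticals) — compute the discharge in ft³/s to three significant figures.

330 ft³/s

Panel 1-2: Δb = 7.2 ft, d̄ = (1.28+3.31)/2 = 2.295, v̄ = (1.32+1.71)/2 = 1.515 → q = 7.2×2.295×1.515 = 25.03 ft³/s
Panel 2-3: Δb = 25.9 ft, d̄ = (3.31+3.79)/2 = 3.55, v̄ = (1.71+2.20)/2 = 1.955 → q = 25.9×3.55×1.955 = 179.8 ft³/s
Panel 3-4: Δb = 4.3 ft, d̄ = (3.79+3.45)/2 = 3.62, v̄ = (2.20+1.82)/2 = 2.01 → q = 4.3×3.62×2.01 = 31.29 ft³/s
Panel 4-5: Δb = 9.4 ft, d̄ = (3.45+3.38)/2 = 3.415, v̄ = (1.82+2.39)/2 = 2.105 → q = 9.4×3.415×2.105 = 67.57 ft³/s
Panel 5-6: Δb = 6.4 ft, d̄ = (3.38+1.40)/2 = 2.39, v̄ = (2.39+1.01)/2 = 1.7 → q = 6.4×2.39×1.7 = 26.00 ft³/s
Q = Σ q = 329.6 ft³/s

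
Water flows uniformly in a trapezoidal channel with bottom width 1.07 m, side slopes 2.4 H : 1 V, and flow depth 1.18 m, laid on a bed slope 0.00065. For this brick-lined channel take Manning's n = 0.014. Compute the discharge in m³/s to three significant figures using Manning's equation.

6.22 m³/s

A = (b + z·y)·y = (1.07 + 2.4×1.18)×1.18 = 4.604 m²
P = b + 2y√(1+z²) = 1.07 + 2×1.18×√(1+2.4²) = 7.206 m
R = A/P = 4.604/7.206 = 0.6390 m
Q = (1/n)·A·R^(2/3)·S^(1/2) = (1/0.014) × 4.604 × 0.6390^(2/3) × 0.00065^(1/2) = 6.220 m³/s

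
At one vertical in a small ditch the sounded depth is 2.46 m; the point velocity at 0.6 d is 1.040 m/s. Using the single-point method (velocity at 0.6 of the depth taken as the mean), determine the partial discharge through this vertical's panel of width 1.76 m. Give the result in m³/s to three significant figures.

v̄ = v₀.₆ = 1.040 m/s
q = v̄ × d × w = 1.040 × 2.46 × 1.76 = 4.503 m³/s

4.50 m³/s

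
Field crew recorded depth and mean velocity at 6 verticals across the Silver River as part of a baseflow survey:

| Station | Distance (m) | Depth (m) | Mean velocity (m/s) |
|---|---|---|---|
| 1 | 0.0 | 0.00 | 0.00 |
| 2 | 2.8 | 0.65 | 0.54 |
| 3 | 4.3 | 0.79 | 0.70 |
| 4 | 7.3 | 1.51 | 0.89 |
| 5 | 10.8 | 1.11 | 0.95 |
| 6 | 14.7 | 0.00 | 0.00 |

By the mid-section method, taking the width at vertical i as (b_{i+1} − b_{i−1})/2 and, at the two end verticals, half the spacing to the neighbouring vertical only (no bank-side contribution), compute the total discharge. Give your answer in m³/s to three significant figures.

10.3 m³/s

w_2 = (4.3 − 0.0)/2 = 2.15 m; q_2 = 0.54 × 0.65 × 2.15 = 0.7547 m³/s
w_3 = (7.3 − 2.8)/2 = 2.25 m; q_3 = 0.70 × 0.79 × 2.25 = 1.244 m³/s
w_4 = (10.8 − 4.3)/2 = 3.25 m; q_4 = 0.89 × 1.51 × 3.25 = 4.368 m³/s
w_5 = (14.7 − 7.3)/2 = 3.7 m; q_5 = 0.95 × 1.11 × 3.7 = 3.902 m³/s
Stations 1, 6 contribute zero (depth or velocity is 0).
Q = Σ qᵢ = 10.27 m³/s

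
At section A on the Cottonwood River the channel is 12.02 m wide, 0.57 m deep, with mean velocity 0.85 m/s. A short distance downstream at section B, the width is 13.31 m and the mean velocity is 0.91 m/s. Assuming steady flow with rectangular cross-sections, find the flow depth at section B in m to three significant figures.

Q = A₁V₁ = (12.02×0.57) × 0.85 = 5.824 m³/s
d₂ = Q/(b₂ V₂) = 5.824/(13.31×0.91) = 0.4808 m

0.481 m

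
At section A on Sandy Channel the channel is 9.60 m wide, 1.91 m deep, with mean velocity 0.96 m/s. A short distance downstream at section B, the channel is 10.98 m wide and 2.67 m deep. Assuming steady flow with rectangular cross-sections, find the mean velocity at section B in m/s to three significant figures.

Q = A₁V₁ = (9.60×1.91) × 0.96 = 17.60 m³/s
A₂ = 10.98 × 2.67 = 29.32 m²
V₂ = Q/A₂ = 17.60/29.32 = 0.6004 m/s

0.600 m/s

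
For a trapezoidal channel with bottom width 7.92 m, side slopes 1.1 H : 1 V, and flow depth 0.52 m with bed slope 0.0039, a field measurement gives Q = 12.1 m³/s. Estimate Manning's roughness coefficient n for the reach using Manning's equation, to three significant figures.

0.0137

A = (b + z·y)·y = (7.92 + 1.1×0.52)×0.52 = 4.416 m²
P = b + 2y√(1+z²) = 7.92 + 2×0.52×√(1+1.1²) = 9.466 m
R = A/P = 4.416/9.466 = 0.4665 m
n = (1/Q)·A·R^(2/3)·S^(1/2) = (1/12.1) × 4.416 × 0.6015 × 0.06245 = 0.01371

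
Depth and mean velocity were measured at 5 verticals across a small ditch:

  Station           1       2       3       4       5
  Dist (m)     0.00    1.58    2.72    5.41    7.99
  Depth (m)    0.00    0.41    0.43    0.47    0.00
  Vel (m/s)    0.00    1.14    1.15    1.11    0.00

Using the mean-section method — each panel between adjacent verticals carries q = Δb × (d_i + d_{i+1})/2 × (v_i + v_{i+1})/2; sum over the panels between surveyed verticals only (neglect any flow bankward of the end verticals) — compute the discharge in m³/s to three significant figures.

2.44 m³/s

Panel 1-2: Δb = 1.58 m, d̄ = (0.00+0.41)/2 = 0.205, v̄ = (0.00+1.14)/2 = 0.57 → q = 1.58×0.205×0.57 = 0.1846 m³/s
Panel 2-3: Δb = 1.14 m, d̄ = (0.41+0.43)/2 = 0.42, v̄ = (1.14+1.15)/2 = 1.145 → q = 1.14×0.42×1.145 = 0.5482 m³/s
Panel 3-4: Δb = 2.69 m, d̄ = (0.43+0.47)/2 = 0.45, v̄ = (1.15+1.11)/2 = 1.13 → q = 2.69×0.45×1.13 = 1.368 m³/s
Panel 4-5: Δb = 2.58 m, d̄ = (0.47+0.00)/2 = 0.235, v̄ = (1.11+0.00)/2 = 0.555 → q = 2.58×0.235×0.555 = 0.3365 m³/s
Q = Σ q = 2.437 m³/s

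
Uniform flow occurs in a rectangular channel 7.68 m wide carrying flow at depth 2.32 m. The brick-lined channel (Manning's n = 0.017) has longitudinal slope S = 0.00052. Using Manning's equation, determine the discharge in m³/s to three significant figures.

30.6 m³/s

A = b·y = 7.68 × 2.32 = 17.82 m²
P = b + 2y = 7.68 + 2×2.32 = 12.32 m
R = A/P = 17.82/12.32 = 1.446 m
Q = (1/n)·A·R^(2/3)·S^(1/2) = (1/0.017) × 17.82 × 1.446^(2/3) × 0.00052^(1/2) = 30.57 m³/s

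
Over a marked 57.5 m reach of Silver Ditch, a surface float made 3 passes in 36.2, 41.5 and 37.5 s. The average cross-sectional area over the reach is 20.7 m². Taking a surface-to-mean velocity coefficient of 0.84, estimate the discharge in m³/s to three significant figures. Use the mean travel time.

26.0 m³/s

t̄ = (36.2 + 41.5 + 37.5) / 3 = 38.4 s
v_surface = L / t̄ = 57.5 / 38.4 = 1.497 m/s
v_mean = 0.84 × 1.497 = 1.258 m/s
Q = A × v_mean = 20.7 × 1.258 = 26.04 m³/s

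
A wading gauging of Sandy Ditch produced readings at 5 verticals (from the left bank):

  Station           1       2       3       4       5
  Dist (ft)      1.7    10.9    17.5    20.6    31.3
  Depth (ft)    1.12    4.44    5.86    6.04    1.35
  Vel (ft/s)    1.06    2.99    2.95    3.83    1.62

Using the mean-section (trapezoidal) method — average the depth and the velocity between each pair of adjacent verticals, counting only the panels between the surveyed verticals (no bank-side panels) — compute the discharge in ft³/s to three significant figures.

Panel 1-2: Δb = 9.2 ft, d̄ = (1.12+4.44)/2 = 2.78, v̄ = (1.06+2.99)/2 = 2.025 → q = 9.2×2.78×2.025 = 51.79 ft³/s
Panel 2-3: Δb = 6.6 ft, d̄ = (4.44+5.86)/2 = 5.15, v̄ = (2.99+2.95)/2 = 2.97 → q = 6.6×5.15×2.97 = 101.0 ft³/s
Panel 3-4: Δb = 3.1 ft, d̄ = (5.86+6.04)/2 = 5.95, v̄ = (2.95+3.83)/2 = 3.39 → q = 3.1×5.95×3.39 = 62.53 ft³/s
Panel 4-5: Δb = 10.7 ft, d̄ = (6.04+1.35)/2 = 3.695, v̄ = (3.83+1.62)/2 = 2.725 → q = 10.7×3.695×2.725 = 107.7 ft³/s
Q = Σ q = 323.0 ft³/s

323 ft³/s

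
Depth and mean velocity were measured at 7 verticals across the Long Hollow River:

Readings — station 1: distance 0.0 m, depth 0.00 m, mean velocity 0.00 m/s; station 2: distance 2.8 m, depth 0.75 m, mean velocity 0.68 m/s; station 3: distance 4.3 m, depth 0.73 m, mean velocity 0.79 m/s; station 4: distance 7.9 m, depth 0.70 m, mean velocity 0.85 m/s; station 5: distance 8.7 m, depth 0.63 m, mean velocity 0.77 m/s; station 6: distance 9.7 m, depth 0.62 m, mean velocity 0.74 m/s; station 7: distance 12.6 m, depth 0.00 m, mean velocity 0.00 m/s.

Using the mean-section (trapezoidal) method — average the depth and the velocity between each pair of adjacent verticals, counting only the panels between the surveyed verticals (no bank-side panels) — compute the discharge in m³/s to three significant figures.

Panel 1-2: Δb = 2.8 m, d̄ = (0.00+0.75)/2 = 0.375, v̄ = (0.00+0.68)/2 = 0.34 → q = 2.8×0.375×0.34 = 0.3570 m³/s
Panel 2-3: Δb = 1.5 m, d̄ = (0.75+0.73)/2 = 0.74, v̄ = (0.68+0.79)/2 = 0.735 → q = 1.5×0.74×0.735 = 0.8159 m³/s
Panel 3-4: Δb = 3.6 m, d̄ = (0.73+0.70)/2 = 0.715, v̄ = (0.79+0.85)/2 = 0.82 → q = 3.6×0.715×0.82 = 2.111 m³/s
Panel 4-5: Δb = 0.8 m, d̄ = (0.70+0.63)/2 = 0.665, v̄ = (0.85+0.77)/2 = 0.81 → q = 0.8×0.665×0.81 = 0.4309 m³/s
Panel 5-6: Δb = 1 m, d̄ = (0.63+0.62)/2 = 0.625, v̄ = (0.77+0.74)/2 = 0.755 → q = 1×0.625×0.755 = 0.4719 m³/s
Panel 6-7: Δb = 2.9 m, d̄ = (0.62+0.00)/2 = 0.31, v̄ = (0.74+0.00)/2 = 0.37 → q = 2.9×0.31×0.37 = 0.3326 m³/s
Q = Σ q = 4.519 m³/s

4.52 m³/s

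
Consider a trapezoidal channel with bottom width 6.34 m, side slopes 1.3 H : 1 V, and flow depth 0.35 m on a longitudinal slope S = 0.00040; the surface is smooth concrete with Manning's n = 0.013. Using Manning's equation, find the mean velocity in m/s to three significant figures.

A = (b + z·y)·y = (6.34 + 1.3×0.35)×0.35 = 2.378 m²
P = b + 2y√(1+z²) = 6.34 + 2×0.35×√(1+1.3²) = 7.488 m
R = A/P = 2.378/7.488 = 0.3176 m
Q = (1/n)·A·R^(2/3)·S^(1/2) = (1/0.013) × 2.378 × 0.3176^(2/3) × 0.00040^(1/2) = 1.703 m³/s
V = Q/A = 1.703/2.378 = 0.7162 m/s

0.716 m/s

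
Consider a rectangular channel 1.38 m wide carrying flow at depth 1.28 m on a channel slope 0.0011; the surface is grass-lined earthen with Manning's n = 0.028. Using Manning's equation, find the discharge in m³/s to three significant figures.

1.23 m³/s

A = b·y = 1.38 × 1.28 = 1.766 m²
P = b + 2y = 1.38 + 2×1.28 = 3.940 m
R = A/P = 1.766/3.940 = 0.4483 m
Q = (1/n)·A·R^(2/3)·S^(1/2) = (1/0.028) × 1.766 × 0.4483^(2/3) × 0.0011^(1/2) = 1.226 m³/s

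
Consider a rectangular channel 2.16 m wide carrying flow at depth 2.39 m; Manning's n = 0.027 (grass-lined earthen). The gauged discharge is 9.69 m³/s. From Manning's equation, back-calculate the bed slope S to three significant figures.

0.00381

A = b·y = 2.16 × 2.39 = 5.162 m²
P = b + 2y = 2.16 + 2×2.39 = 6.940 m
R = A/P = 5.162/6.940 = 0.7439 m
S = (Q·n / (1·A·R^(2/3)))² = (9.69×0.027 / (1×5.162×0.8210))² = 0.003811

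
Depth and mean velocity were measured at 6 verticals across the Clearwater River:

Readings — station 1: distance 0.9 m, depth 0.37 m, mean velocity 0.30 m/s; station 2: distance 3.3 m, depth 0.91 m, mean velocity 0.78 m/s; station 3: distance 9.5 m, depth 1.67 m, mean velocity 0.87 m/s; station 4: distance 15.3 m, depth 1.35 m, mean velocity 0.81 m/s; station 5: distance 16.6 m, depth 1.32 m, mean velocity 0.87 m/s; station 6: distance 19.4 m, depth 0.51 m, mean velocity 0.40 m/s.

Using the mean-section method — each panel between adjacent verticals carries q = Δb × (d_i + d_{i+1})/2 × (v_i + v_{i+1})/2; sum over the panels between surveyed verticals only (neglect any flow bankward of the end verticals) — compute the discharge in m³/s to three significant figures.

17.9 m³/s

Panel 1-2: Δb = 2.4 m, d̄ = (0.37+0.91)/2 = 0.64, v̄ = (0.30+0.78)/2 = 0.54 → q = 2.4×0.64×0.54 = 0.8294 m³/s
Panel 2-3: Δb = 6.2 m, d̄ = (0.91+1.67)/2 = 1.29, v̄ = (0.78+0.87)/2 = 0.825 → q = 6.2×1.29×0.825 = 6.598 m³/s
Panel 3-4: Δb = 5.8 m, d̄ = (1.67+1.35)/2 = 1.51, v̄ = (0.87+0.81)/2 = 0.84 → q = 5.8×1.51×0.84 = 7.357 m³/s
Panel 4-5: Δb = 1.3 m, d̄ = (1.35+1.32)/2 = 1.335, v̄ = (0.81+0.87)/2 = 0.84 → q = 1.3×1.335×0.84 = 1.458 m³/s
Panel 5-6: Δb = 2.8 m, d̄ = (1.32+0.51)/2 = 0.915, v̄ = (0.87+0.40)/2 = 0.635 → q = 2.8×0.915×0.635 = 1.627 m³/s
Q = Σ q = 17.87 m³/s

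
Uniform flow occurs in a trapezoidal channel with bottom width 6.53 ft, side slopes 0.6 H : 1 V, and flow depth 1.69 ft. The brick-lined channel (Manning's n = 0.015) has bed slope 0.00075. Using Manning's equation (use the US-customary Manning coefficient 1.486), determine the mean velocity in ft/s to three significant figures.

3.09 ft/s

A = (b + z·y)·y = (6.53 + 0.6×1.69)×1.69 = 12.75 ft²
P = b + 2y√(1+z²) = 6.53 + 2×1.69×√(1+0.6²) = 10.47 ft
R = A/P = 12.75/10.47 = 1.218 ft
Q = (1.486/n)·A·R^(2/3)·S^(1/2) = (1.486/0.015) × 12.75 × 1.218^(2/3) × 0.00075^(1/2) = 39.44 ft³/s
V = Q/A = 39.44/12.75 = 3.093 ft/s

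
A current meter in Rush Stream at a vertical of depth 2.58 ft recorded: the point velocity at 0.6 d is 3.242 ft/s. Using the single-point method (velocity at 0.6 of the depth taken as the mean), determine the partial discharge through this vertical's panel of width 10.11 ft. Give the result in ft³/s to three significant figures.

84.6 ft³/s

v̄ = v₀.₆ = 3.242 ft/s
q = v̄ × d × w = 3.242 × 2.58 × 10.11 = 84.56 ft³/s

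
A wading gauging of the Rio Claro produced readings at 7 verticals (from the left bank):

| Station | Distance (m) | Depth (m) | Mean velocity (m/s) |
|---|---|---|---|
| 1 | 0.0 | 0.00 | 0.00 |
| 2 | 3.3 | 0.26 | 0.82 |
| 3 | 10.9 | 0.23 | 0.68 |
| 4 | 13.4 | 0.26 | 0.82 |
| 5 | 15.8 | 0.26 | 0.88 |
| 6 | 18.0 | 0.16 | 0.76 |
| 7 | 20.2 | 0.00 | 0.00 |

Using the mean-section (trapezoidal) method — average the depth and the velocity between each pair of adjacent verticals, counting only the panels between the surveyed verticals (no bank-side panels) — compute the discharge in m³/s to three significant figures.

3.01 m³/s

Panel 1-2: Δb = 3.3 m, d̄ = (0.00+0.26)/2 = 0.13, v̄ = (0.00+0.82)/2 = 0.41 → q = 3.3×0.13×0.41 = 0.1759 m³/s
Panel 2-3: Δb = 7.6 m, d̄ = (0.26+0.23)/2 = 0.245, v̄ = (0.82+0.68)/2 = 0.75 → q = 7.6×0.245×0.75 = 1.397 m³/s
Panel 3-4: Δb = 2.5 m, d̄ = (0.23+0.26)/2 = 0.245, v̄ = (0.68+0.82)/2 = 0.75 → q = 2.5×0.245×0.75 = 0.4594 m³/s
Panel 4-5: Δb = 2.4 m, d̄ = (0.26+0.26)/2 = 0.26, v̄ = (0.82+0.88)/2 = 0.85 → q = 2.4×0.26×0.85 = 0.5304 m³/s
Panel 5-6: Δb = 2.2 m, d̄ = (0.26+0.16)/2 = 0.21, v̄ = (0.88+0.76)/2 = 0.82 → q = 2.2×0.21×0.82 = 0.3788 m³/s
Panel 6-7: Δb = 2.2 m, d̄ = (0.16+0.00)/2 = 0.08, v̄ = (0.76+0.00)/2 = 0.38 → q = 2.2×0.08×0.38 = 0.06688 m³/s
Q = Σ q = 3.008 m³/s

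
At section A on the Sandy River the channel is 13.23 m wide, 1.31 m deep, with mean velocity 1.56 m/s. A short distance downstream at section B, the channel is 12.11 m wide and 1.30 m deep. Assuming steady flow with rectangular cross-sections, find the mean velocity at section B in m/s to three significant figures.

1.72 m/s

Q = A₁V₁ = (13.23×1.31) × 1.56 = 27.04 m³/s
A₂ = 12.11 × 1.30 = 15.74 m²
V₂ = Q/A₂ = 27.04/15.74 = 1.717 m/s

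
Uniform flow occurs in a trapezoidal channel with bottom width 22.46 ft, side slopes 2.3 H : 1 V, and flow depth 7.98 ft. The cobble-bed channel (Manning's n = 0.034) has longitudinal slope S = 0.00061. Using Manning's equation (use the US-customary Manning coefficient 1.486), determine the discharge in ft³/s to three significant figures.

A = (b + z·y)·y = (22.46 + 2.3×7.98)×7.98 = 325.7 ft²
P = b + 2y√(1+z²) = 22.46 + 2×7.98×√(1+2.3²) = 62.49 ft
R = A/P = 325.7/62.49 = 5.212 ft
Q = (1.486/n)·A·R^(2/3)·S^(1/2) = (1.486/0.034) × 325.7 × 5.212^(2/3) × 0.00061^(1/2) = 1057 ft³/s

1060 ft³/s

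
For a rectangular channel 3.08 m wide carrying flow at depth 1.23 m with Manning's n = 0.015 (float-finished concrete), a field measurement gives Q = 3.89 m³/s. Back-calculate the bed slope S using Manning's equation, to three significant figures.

A = b·y = 3.08 × 1.23 = 3.788 m²
P = b + 2y = 3.08 + 2×1.23 = 5.540 m
R = A/P = 3.788/5.540 = 0.6838 m
S = (Q·n / (1·A·R^(2/3)))² = (3.89×0.015 / (1×3.788×0.7762))² = 0.0003938

0.000394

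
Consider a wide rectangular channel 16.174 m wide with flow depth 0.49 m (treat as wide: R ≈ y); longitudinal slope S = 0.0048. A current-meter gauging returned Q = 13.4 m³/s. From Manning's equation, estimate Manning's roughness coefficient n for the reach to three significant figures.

0.0255

A = b·y = 16.174 × 0.49 = 7.925 m²
Wide channel: R ≈ y = 0.49 m
n = (1/Q)·A·R^(2/3)·S^(1/2) = (1/13.4) × 7.925 × 0.6215 × 0.06928 = 0.02547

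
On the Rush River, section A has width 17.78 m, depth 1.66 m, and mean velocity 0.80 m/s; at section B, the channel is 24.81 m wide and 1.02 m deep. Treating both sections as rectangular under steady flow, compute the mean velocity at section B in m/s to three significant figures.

Q = A₁V₁ = (17.78×1.66) × 0.80 = 23.61 m³/s
A₂ = 24.81 × 1.02 = 25.31 m²
V₂ = Q/A₂ = 23.61/25.31 = 0.9330 m/s

0.933 m/s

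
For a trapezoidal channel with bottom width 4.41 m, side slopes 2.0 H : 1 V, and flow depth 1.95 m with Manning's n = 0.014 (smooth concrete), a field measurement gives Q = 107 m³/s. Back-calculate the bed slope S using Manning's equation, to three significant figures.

0.00646

A = (b + z·y)·y = (4.41 + 2.0×1.95)×1.95 = 16.20 m²
P = b + 2y√(1+z²) = 4.41 + 2×1.95×√(1+2.0²) = 13.13 m
R = A/P = 16.20/13.13 = 1.234 m
S = (Q·n / (1·A·R^(2/3)))² = (107×0.014 / (1×16.20×1.151))² = 0.006456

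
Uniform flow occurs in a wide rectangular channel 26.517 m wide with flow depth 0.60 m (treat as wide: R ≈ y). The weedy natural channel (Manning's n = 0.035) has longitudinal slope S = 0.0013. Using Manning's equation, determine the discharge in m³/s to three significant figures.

11.7 m³/s

A = b·y = 26.517 × 0.60 = 15.91 m²
Wide channel: R ≈ y = 0.60 m
Q = (1/n)·A·R^(2/3)·S^(1/2) = (1/0.035) × 15.91 × 0.6000^(2/3) × 0.0013^(1/2) = 11.66 m³/s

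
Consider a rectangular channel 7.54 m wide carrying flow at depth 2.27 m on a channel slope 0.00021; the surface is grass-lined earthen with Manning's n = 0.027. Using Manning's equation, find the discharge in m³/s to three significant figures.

A = b·y = 7.54 × 2.27 = 17.12 m²
P = b + 2y = 7.54 + 2×2.27 = 12.08 m
R = A/P = 17.12/12.08 = 1.417 m
Q = (1/n)·A·R^(2/3)·S^(1/2) = (1/0.027) × 17.12 × 1.417^(2/3) × 0.00021^(1/2) = 11.59 m³/s

11.6 m³/s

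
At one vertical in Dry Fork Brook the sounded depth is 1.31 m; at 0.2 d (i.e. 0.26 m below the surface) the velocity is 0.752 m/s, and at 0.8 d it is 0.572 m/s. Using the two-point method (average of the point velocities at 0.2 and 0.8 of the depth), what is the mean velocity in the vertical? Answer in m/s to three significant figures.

0.662 m/s

v̄ = (0.752 + 0.572) / 2 = 0.6620 m/s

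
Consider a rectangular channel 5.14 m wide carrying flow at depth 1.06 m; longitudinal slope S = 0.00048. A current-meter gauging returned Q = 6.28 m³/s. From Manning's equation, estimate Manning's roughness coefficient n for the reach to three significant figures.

0.0157

A = b·y = 5.14 × 1.06 = 5.448 m²
P = b + 2y = 5.14 + 2×1.06 = 7.260 m
R = A/P = 5.448/7.260 = 0.7505 m
n = (1/Q)·A·R^(2/3)·S^(1/2) = (1/6.28) × 5.448 × 0.8258 × 0.02191 = 0.01570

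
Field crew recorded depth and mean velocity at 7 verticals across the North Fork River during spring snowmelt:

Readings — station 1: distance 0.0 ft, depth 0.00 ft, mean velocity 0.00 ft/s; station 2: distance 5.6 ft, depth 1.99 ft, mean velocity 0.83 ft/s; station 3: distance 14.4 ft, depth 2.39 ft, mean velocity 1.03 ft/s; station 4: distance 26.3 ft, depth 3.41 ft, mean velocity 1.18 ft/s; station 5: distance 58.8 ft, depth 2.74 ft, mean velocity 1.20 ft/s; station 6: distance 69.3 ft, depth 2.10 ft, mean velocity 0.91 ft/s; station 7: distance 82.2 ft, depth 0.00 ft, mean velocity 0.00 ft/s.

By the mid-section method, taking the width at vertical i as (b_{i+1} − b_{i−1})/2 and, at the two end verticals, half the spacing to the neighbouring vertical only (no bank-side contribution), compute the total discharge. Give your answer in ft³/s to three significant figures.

w_2 = (14.4 − 0.0)/2 = 7.2 ft; q_2 = 0.83 × 1.99 × 7.2 = 11.89 ft³/s
w_3 = (26.3 − 5.6)/2 = 10.35 ft; q_3 = 1.03 × 2.39 × 10.35 = 25.48 ft³/s
w_4 = (58.8 − 14.4)/2 = 22.2 ft; q_4 = 1.18 × 3.41 × 22.2 = 89.33 ft³/s
w_5 = (69.3 − 26.3)/2 = 21.5 ft; q_5 = 1.20 × 2.74 × 21.5 = 70.69 ft³/s
w_6 = (82.2 − 58.8)/2 = 11.7 ft; q_6 = 0.91 × 2.10 × 11.7 = 22.36 ft³/s
Stations 1, 7 contribute zero (depth or velocity is 0).
Q = Σ qᵢ = 219.7 ft³/s

220 ft³/s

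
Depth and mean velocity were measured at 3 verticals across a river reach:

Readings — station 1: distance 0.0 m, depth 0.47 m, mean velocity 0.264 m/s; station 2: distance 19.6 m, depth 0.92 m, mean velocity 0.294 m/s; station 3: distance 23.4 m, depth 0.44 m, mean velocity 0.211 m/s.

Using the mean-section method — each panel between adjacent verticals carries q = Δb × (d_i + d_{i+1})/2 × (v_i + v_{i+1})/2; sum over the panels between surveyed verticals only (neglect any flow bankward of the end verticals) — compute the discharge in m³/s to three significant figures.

4.45 m³/s

Panel 1-2: Δb = 19.6 m, d̄ = (0.47+0.92)/2 = 0.695, v̄ = (0.264+0.294)/2 = 0.279 → q = 19.6×0.695×0.279 = 3.801 m³/s
Panel 2-3: Δb = 3.8 m, d̄ = (0.92+0.44)/2 = 0.68, v̄ = (0.294+0.211)/2 = 0.2525 → q = 3.8×0.68×0.2525 = 0.6525 m³/s
Q = Σ q = 4.453 m³/s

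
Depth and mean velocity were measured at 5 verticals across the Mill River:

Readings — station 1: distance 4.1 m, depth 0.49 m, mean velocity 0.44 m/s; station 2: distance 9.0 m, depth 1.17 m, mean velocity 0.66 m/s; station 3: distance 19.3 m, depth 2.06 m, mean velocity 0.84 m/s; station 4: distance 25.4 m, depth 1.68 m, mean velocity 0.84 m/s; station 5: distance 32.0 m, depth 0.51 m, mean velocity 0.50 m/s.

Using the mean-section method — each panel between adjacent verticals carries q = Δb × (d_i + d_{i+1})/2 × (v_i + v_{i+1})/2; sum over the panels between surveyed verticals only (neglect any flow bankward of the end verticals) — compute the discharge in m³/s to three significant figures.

Panel 1-2: Δb = 4.9 m, d̄ = (0.49+1.17)/2 = 0.83, v̄ = (0.44+0.66)/2 = 0.55 → q = 4.9×0.83×0.55 = 2.237 m³/s
Panel 2-3: Δb = 10.3 m, d̄ = (1.17+2.06)/2 = 1.615, v̄ = (0.66+0.84)/2 = 0.75 → q = 10.3×1.615×0.75 = 12.48 m³/s
Panel 3-4: Δb = 6.1 m, d̄ = (2.06+1.68)/2 = 1.87, v̄ = (0.84+0.84)/2 = 0.84 → q = 6.1×1.87×0.84 = 9.582 m³/s
Panel 4-5: Δb = 6.6 m, d̄ = (1.68+0.51)/2 = 1.095, v̄ = (0.84+0.50)/2 = 0.67 → q = 6.6×1.095×0.67 = 4.842 m³/s
Q = Σ q = 29.14 m³/s

29.1 m³/s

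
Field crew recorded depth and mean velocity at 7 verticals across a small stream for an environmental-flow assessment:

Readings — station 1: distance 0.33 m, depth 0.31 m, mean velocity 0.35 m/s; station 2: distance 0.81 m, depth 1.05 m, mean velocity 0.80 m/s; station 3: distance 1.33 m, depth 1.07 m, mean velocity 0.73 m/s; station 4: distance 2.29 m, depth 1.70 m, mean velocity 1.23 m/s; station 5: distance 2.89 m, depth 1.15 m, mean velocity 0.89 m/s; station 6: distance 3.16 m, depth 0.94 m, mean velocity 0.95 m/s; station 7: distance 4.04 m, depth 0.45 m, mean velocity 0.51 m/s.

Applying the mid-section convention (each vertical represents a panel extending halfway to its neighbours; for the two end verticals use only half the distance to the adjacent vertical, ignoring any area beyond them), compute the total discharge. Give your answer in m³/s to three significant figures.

3.71 m³/s

w_1 = (0.81 − 0.33)/2 = 0.24 m; q_1 = 0.35 × 0.31 × 0.24 = 0.02604 m³/s
w_2 = (1.33 − 0.33)/2 = 0.5 m; q_2 = 0.80 × 1.05 × 0.5 = 0.4200 m³/s
w_3 = (2.29 − 0.81)/2 = 0.74 m; q_3 = 0.73 × 1.07 × 0.74 = 0.5780 m³/s
w_4 = (2.89 − 1.33)/2 = 0.78 m; q_4 = 1.23 × 1.70 × 0.78 = 1.631 m³/s
w_5 = (3.16 − 2.29)/2 = 0.435 m; q_5 = 0.89 × 1.15 × 0.435 = 0.4452 m³/s
w_6 = (4.04 − 2.89)/2 = 0.575 m; q_6 = 0.95 × 0.94 × 0.575 = 0.5135 m³/s
w_7 = (4.04 − 3.16)/2 = 0.44 m; q_7 = 0.51 × 0.45 × 0.44 = 0.1010 m³/s
Q = Σ qᵢ = 3.715 m³/s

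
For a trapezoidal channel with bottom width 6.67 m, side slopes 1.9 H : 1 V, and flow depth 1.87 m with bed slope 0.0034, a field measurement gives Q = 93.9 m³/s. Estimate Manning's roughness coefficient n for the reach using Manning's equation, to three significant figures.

0.0141

A = (b + z·y)·y = (6.67 + 1.9×1.87)×1.87 = 19.12 m²
P = b + 2y√(1+z²) = 6.67 + 2×1.87×√(1+1.9²) = 14.70 m
R = A/P = 19.12/14.70 = 1.300 m
n = (1/Q)·A·R^(2/3)·S^(1/2) = (1/93.9) × 19.12 × 1.191 × 0.05831 = 0.01414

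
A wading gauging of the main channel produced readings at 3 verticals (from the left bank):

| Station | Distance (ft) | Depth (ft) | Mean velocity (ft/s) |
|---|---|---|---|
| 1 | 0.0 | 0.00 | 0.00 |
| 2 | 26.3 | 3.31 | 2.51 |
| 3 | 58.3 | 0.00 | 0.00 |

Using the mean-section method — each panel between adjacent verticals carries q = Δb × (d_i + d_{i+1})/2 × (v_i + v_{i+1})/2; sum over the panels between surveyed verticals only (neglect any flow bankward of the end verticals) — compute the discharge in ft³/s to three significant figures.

121 ft³/s

Panel 1-2: Δb = 26.3 ft, d̄ = (0.00+3.31)/2 = 1.655, v̄ = (0.00+2.51)/2 = 1.255 → q = 26.3×1.655×1.255 = 54.63 ft³/s
Panel 2-3: Δb = 32 ft, d̄ = (3.31+0.00)/2 = 1.655, v̄ = (2.51+0.00)/2 = 1.255 → q = 32×1.655×1.255 = 66.46 ft³/s
Q = Σ q = 121.1 ft³/s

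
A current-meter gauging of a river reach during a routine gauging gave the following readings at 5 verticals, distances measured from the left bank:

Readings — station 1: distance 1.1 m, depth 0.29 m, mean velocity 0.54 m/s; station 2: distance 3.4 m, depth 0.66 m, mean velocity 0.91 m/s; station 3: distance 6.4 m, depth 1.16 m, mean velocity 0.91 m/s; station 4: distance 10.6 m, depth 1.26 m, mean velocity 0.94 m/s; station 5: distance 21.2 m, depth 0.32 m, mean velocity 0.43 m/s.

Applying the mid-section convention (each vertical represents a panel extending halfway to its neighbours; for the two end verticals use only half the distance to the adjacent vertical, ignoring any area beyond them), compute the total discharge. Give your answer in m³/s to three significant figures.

w_1 = (3.4 − 1.1)/2 = 1.15 m; q_1 = 0.54 × 0.29 × 1.15 = 0.1801 m³/s
w_2 = (6.4 − 1.1)/2 = 2.65 m; q_2 = 0.91 × 0.66 × 2.65 = 1.592 m³/s
w_3 = (10.6 − 3.4)/2 = 3.6 m; q_3 = 0.91 × 1.16 × 3.6 = 3.800 m³/s
w_4 = (21.2 − 6.4)/2 = 7.4 m; q_4 = 0.94 × 1.26 × 7.4 = 8.765 m³/s
w_5 = (21.2 − 10.6)/2 = 5.3 m; q_5 = 0.43 × 0.32 × 5.3 = 0.7293 m³/s
Q = Σ qᵢ = 15.07 m³/s

15.1 m³/s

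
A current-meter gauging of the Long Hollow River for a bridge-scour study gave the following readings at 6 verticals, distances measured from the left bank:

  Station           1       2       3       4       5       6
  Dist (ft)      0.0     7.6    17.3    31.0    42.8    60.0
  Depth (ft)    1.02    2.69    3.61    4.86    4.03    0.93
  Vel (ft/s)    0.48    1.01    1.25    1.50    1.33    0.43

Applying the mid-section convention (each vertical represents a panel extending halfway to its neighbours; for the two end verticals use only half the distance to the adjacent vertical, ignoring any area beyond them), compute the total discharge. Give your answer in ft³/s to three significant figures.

w_1 = (7.6 − 0.0)/2 = 3.8 ft; q_1 = 0.48 × 1.02 × 3.8 = 1.860 ft³/s
w_2 = (17.3 − 0.0)/2 = 8.65 ft; q_2 = 1.01 × 2.69 × 8.65 = 23.50 ft³/s
w_3 = (31.0 − 7.6)/2 = 11.7 ft; q_3 = 1.25 × 3.61 × 11.7 = 52.80 ft³/s
w_4 = (42.8 − 17.3)/2 = 12.75 ft; q_4 = 1.50 × 4.86 × 12.75 = 92.95 ft³/s
w_5 = (60.0 − 31.0)/2 = 14.5 ft; q_5 = 1.33 × 4.03 × 14.5 = 77.72 ft³/s
w_6 = (60.0 − 42.8)/2 = 8.6 ft; q_6 = 0.43 × 0.93 × 8.6 = 3.439 ft³/s
Q = Σ qᵢ = 252.3 ft³/s

252 ft³/s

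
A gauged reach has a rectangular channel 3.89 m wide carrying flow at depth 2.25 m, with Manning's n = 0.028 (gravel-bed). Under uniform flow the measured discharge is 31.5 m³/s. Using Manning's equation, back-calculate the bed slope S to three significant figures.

A = b·y = 3.89 × 2.25 = 8.753 m²
P = b + 2y = 3.89 + 2×2.25 = 8.390 m
R = A/P = 8.753/8.390 = 1.043 m
S = (Q·n / (1·A·R^(2/3)))² = (31.5×0.028 / (1×8.753×1.029))² = 0.009598

0.00960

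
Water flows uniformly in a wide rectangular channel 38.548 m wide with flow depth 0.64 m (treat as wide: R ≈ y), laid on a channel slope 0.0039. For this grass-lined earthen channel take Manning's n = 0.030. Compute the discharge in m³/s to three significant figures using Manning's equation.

38.1 m³/s

A = b·y = 38.548 × 0.64 = 24.67 m²
Wide channel: R ≈ y = 0.64 m
Q = (1/n)·A·R^(2/3)·S^(1/2) = (1/0.030) × 24.67 × 0.6400^(2/3) × 0.0039^(1/2) = 38.14 m³/s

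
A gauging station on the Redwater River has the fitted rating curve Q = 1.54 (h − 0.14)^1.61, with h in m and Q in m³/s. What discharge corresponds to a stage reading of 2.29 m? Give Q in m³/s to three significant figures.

Q = 1.54 × (2.29 − 0.14)^1.61 = 1.54 × 2.15^1.61 = 5.281 m³/s

5.28 m³/s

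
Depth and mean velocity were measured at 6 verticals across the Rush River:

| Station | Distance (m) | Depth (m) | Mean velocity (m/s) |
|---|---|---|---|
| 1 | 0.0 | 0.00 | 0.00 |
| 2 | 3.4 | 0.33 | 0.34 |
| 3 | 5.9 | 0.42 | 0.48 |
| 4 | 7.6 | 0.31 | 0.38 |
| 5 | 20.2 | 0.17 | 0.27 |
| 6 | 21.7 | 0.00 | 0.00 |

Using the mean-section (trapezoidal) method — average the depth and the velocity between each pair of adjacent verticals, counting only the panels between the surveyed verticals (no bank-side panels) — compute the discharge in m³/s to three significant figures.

Panel 1-2: Δb = 3.4 m, d̄ = (0.00+0.33)/2 = 0.165, v̄ = (0.00+0.34)/2 = 0.17 → q = 3.4×0.165×0.17 = 0.09537 m³/s
Panel 2-3: Δb = 2.5 m, d̄ = (0.33+0.42)/2 = 0.375, v̄ = (0.34+0.48)/2 = 0.41 → q = 2.5×0.375×0.41 = 0.3844 m³/s
Panel 3-4: Δb = 1.7 m, d̄ = (0.42+0.31)/2 = 0.365, v̄ = (0.48+0.38)/2 = 0.43 → q = 1.7×0.365×0.43 = 0.2668 m³/s
Panel 4-5: Δb = 12.6 m, d̄ = (0.31+0.17)/2 = 0.24, v̄ = (0.38+0.27)/2 = 0.325 → q = 12.6×0.24×0.325 = 0.9828 m³/s
Panel 5-6: Δb = 1.5 m, d̄ = (0.17+0.00)/2 = 0.085, v̄ = (0.27+0.00)/2 = 0.135 → q = 1.5×0.085×0.135 = 0.01721 m³/s
Q = Σ q = 1.747 m³/s

1.75 m³/s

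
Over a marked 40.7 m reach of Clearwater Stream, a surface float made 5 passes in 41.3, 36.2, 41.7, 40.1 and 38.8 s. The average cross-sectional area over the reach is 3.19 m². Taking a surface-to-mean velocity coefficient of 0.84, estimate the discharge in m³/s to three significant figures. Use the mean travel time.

2.75 m³/s

t̄ = (41.3 + 36.2 + 41.7 + 40.1 + 38.8) / 5 = 39.62 s
v_surface = L / t̄ = 40.7 / 39.62 = 1.027 m/s
v_mean = 0.84 × 1.027 = 0.8629 m/s
Q = A × v_mean = 3.19 × 0.8629 = 2.753 m³/s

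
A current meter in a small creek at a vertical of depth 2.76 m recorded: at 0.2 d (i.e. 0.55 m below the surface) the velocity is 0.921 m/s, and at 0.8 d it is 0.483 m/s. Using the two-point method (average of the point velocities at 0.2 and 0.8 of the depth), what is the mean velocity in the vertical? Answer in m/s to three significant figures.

v̄ = (0.921 + 0.483) / 2 = 0.7020 m/s

0.702 m/s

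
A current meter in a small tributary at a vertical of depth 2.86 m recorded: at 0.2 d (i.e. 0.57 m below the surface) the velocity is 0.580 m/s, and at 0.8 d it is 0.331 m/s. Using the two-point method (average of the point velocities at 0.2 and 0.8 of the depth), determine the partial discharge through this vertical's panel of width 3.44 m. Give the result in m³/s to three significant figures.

4.48 m³/s

v̄ = (0.580 + 0.331) / 2 = 0.4555 m/s
q = v̄ × d × w = 0.4555 × 2.86 × 3.44 = 4.481 m³/s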